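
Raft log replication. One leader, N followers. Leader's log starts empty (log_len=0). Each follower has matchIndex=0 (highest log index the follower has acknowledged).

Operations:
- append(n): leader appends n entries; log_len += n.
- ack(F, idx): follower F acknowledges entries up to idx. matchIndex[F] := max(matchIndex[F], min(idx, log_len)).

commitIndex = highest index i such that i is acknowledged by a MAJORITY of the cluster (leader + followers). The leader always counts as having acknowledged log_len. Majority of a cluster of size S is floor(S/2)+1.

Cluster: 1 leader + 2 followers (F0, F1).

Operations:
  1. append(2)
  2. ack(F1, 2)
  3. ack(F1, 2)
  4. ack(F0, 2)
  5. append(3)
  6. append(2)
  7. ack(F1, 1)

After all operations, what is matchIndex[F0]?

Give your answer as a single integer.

Op 1: append 2 -> log_len=2
Op 2: F1 acks idx 2 -> match: F0=0 F1=2; commitIndex=2
Op 3: F1 acks idx 2 -> match: F0=0 F1=2; commitIndex=2
Op 4: F0 acks idx 2 -> match: F0=2 F1=2; commitIndex=2
Op 5: append 3 -> log_len=5
Op 6: append 2 -> log_len=7
Op 7: F1 acks idx 1 -> match: F0=2 F1=2; commitIndex=2

Answer: 2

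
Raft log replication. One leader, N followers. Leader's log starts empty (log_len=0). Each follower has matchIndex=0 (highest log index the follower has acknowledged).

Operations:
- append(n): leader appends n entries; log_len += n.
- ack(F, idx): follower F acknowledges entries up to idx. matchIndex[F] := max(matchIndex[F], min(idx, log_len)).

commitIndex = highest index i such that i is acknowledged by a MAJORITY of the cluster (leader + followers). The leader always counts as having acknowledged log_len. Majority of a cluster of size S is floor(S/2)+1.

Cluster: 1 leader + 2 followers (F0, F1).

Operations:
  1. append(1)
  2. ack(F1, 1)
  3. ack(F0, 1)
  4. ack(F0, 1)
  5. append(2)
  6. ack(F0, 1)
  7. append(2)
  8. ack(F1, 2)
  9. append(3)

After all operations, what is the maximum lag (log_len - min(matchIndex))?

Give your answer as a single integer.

Answer: 7

Derivation:
Op 1: append 1 -> log_len=1
Op 2: F1 acks idx 1 -> match: F0=0 F1=1; commitIndex=1
Op 3: F0 acks idx 1 -> match: F0=1 F1=1; commitIndex=1
Op 4: F0 acks idx 1 -> match: F0=1 F1=1; commitIndex=1
Op 5: append 2 -> log_len=3
Op 6: F0 acks idx 1 -> match: F0=1 F1=1; commitIndex=1
Op 7: append 2 -> log_len=5
Op 8: F1 acks idx 2 -> match: F0=1 F1=2; commitIndex=2
Op 9: append 3 -> log_len=8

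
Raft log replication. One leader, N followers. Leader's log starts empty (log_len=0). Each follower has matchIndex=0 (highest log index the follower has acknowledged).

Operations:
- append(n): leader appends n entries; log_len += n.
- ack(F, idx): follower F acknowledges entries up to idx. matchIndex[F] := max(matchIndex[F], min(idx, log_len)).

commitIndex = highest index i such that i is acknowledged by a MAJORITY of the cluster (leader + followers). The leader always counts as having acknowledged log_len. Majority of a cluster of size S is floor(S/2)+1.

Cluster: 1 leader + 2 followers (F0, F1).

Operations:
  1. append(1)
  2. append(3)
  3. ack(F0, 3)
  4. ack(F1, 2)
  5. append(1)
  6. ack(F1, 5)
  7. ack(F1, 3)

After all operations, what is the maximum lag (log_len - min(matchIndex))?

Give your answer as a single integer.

Answer: 2

Derivation:
Op 1: append 1 -> log_len=1
Op 2: append 3 -> log_len=4
Op 3: F0 acks idx 3 -> match: F0=3 F1=0; commitIndex=3
Op 4: F1 acks idx 2 -> match: F0=3 F1=2; commitIndex=3
Op 5: append 1 -> log_len=5
Op 6: F1 acks idx 5 -> match: F0=3 F1=5; commitIndex=5
Op 7: F1 acks idx 3 -> match: F0=3 F1=5; commitIndex=5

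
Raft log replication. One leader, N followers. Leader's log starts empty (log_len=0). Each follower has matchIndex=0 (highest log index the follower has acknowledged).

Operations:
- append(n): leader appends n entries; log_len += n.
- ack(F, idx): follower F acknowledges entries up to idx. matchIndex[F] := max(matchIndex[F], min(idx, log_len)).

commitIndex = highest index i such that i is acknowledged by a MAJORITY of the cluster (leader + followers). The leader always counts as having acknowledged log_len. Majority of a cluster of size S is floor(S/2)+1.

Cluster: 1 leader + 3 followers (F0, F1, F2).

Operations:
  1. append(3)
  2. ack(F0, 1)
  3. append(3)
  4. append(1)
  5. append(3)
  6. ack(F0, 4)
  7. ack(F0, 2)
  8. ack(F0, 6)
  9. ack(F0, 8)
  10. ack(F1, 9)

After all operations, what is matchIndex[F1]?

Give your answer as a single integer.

Answer: 9

Derivation:
Op 1: append 3 -> log_len=3
Op 2: F0 acks idx 1 -> match: F0=1 F1=0 F2=0; commitIndex=0
Op 3: append 3 -> log_len=6
Op 4: append 1 -> log_len=7
Op 5: append 3 -> log_len=10
Op 6: F0 acks idx 4 -> match: F0=4 F1=0 F2=0; commitIndex=0
Op 7: F0 acks idx 2 -> match: F0=4 F1=0 F2=0; commitIndex=0
Op 8: F0 acks idx 6 -> match: F0=6 F1=0 F2=0; commitIndex=0
Op 9: F0 acks idx 8 -> match: F0=8 F1=0 F2=0; commitIndex=0
Op 10: F1 acks idx 9 -> match: F0=8 F1=9 F2=0; commitIndex=8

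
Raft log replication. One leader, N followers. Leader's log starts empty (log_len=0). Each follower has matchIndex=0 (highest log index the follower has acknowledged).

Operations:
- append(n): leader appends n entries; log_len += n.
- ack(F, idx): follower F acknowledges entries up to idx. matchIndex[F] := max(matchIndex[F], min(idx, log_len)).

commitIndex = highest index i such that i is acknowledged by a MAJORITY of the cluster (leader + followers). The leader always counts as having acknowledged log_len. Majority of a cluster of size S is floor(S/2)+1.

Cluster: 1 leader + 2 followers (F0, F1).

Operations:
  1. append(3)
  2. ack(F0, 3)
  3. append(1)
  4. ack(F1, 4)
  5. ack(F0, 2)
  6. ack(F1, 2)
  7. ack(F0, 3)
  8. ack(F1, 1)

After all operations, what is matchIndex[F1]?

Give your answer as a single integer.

Answer: 4

Derivation:
Op 1: append 3 -> log_len=3
Op 2: F0 acks idx 3 -> match: F0=3 F1=0; commitIndex=3
Op 3: append 1 -> log_len=4
Op 4: F1 acks idx 4 -> match: F0=3 F1=4; commitIndex=4
Op 5: F0 acks idx 2 -> match: F0=3 F1=4; commitIndex=4
Op 6: F1 acks idx 2 -> match: F0=3 F1=4; commitIndex=4
Op 7: F0 acks idx 3 -> match: F0=3 F1=4; commitIndex=4
Op 8: F1 acks idx 1 -> match: F0=3 F1=4; commitIndex=4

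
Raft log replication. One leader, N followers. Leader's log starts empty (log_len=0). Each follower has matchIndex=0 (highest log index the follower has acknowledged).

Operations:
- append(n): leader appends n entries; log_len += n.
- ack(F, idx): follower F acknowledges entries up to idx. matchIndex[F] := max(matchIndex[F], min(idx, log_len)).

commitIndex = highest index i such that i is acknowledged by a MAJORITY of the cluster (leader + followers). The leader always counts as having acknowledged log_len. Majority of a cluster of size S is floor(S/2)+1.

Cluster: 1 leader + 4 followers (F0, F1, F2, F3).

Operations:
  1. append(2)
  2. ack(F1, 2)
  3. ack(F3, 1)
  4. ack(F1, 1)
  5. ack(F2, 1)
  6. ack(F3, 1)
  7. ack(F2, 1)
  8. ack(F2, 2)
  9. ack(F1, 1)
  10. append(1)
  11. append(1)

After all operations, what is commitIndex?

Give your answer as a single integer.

Op 1: append 2 -> log_len=2
Op 2: F1 acks idx 2 -> match: F0=0 F1=2 F2=0 F3=0; commitIndex=0
Op 3: F3 acks idx 1 -> match: F0=0 F1=2 F2=0 F3=1; commitIndex=1
Op 4: F1 acks idx 1 -> match: F0=0 F1=2 F2=0 F3=1; commitIndex=1
Op 5: F2 acks idx 1 -> match: F0=0 F1=2 F2=1 F3=1; commitIndex=1
Op 6: F3 acks idx 1 -> match: F0=0 F1=2 F2=1 F3=1; commitIndex=1
Op 7: F2 acks idx 1 -> match: F0=0 F1=2 F2=1 F3=1; commitIndex=1
Op 8: F2 acks idx 2 -> match: F0=0 F1=2 F2=2 F3=1; commitIndex=2
Op 9: F1 acks idx 1 -> match: F0=0 F1=2 F2=2 F3=1; commitIndex=2
Op 10: append 1 -> log_len=3
Op 11: append 1 -> log_len=4

Answer: 2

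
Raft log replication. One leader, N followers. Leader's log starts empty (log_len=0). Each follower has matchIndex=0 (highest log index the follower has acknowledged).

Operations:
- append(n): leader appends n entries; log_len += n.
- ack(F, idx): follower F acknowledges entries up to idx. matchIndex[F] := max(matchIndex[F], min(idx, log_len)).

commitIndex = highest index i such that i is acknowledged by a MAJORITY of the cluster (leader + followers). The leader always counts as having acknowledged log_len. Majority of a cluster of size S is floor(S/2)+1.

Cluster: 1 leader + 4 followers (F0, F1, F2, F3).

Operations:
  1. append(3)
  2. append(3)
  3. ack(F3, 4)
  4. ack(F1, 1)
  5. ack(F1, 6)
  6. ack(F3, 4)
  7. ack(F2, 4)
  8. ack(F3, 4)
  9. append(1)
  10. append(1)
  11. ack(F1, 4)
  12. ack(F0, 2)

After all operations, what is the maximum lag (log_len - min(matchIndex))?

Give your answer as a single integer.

Op 1: append 3 -> log_len=3
Op 2: append 3 -> log_len=6
Op 3: F3 acks idx 4 -> match: F0=0 F1=0 F2=0 F3=4; commitIndex=0
Op 4: F1 acks idx 1 -> match: F0=0 F1=1 F2=0 F3=4; commitIndex=1
Op 5: F1 acks idx 6 -> match: F0=0 F1=6 F2=0 F3=4; commitIndex=4
Op 6: F3 acks idx 4 -> match: F0=0 F1=6 F2=0 F3=4; commitIndex=4
Op 7: F2 acks idx 4 -> match: F0=0 F1=6 F2=4 F3=4; commitIndex=4
Op 8: F3 acks idx 4 -> match: F0=0 F1=6 F2=4 F3=4; commitIndex=4
Op 9: append 1 -> log_len=7
Op 10: append 1 -> log_len=8
Op 11: F1 acks idx 4 -> match: F0=0 F1=6 F2=4 F3=4; commitIndex=4
Op 12: F0 acks idx 2 -> match: F0=2 F1=6 F2=4 F3=4; commitIndex=4

Answer: 6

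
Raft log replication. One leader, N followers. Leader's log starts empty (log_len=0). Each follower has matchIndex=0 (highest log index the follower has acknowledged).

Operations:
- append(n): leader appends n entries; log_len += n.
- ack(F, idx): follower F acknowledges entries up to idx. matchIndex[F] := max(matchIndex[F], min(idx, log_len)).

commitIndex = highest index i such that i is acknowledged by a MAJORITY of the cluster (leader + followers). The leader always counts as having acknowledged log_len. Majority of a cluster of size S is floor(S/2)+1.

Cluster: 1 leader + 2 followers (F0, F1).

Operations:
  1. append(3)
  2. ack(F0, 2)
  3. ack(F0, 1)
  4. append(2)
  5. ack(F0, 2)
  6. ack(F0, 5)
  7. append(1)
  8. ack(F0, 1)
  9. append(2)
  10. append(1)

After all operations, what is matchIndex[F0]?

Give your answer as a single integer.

Answer: 5

Derivation:
Op 1: append 3 -> log_len=3
Op 2: F0 acks idx 2 -> match: F0=2 F1=0; commitIndex=2
Op 3: F0 acks idx 1 -> match: F0=2 F1=0; commitIndex=2
Op 4: append 2 -> log_len=5
Op 5: F0 acks idx 2 -> match: F0=2 F1=0; commitIndex=2
Op 6: F0 acks idx 5 -> match: F0=5 F1=0; commitIndex=5
Op 7: append 1 -> log_len=6
Op 8: F0 acks idx 1 -> match: F0=5 F1=0; commitIndex=5
Op 9: append 2 -> log_len=8
Op 10: append 1 -> log_len=9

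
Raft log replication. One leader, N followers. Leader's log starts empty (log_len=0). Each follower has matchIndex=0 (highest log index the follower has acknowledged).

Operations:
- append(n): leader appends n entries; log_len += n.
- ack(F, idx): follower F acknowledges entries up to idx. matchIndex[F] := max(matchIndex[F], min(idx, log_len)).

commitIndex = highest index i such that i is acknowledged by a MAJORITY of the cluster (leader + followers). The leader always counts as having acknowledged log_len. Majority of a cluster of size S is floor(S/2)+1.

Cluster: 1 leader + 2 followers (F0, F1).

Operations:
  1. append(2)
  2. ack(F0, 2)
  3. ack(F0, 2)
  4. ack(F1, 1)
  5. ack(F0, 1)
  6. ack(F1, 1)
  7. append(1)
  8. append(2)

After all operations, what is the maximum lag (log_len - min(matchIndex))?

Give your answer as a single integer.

Answer: 4

Derivation:
Op 1: append 2 -> log_len=2
Op 2: F0 acks idx 2 -> match: F0=2 F1=0; commitIndex=2
Op 3: F0 acks idx 2 -> match: F0=2 F1=0; commitIndex=2
Op 4: F1 acks idx 1 -> match: F0=2 F1=1; commitIndex=2
Op 5: F0 acks idx 1 -> match: F0=2 F1=1; commitIndex=2
Op 6: F1 acks idx 1 -> match: F0=2 F1=1; commitIndex=2
Op 7: append 1 -> log_len=3
Op 8: append 2 -> log_len=5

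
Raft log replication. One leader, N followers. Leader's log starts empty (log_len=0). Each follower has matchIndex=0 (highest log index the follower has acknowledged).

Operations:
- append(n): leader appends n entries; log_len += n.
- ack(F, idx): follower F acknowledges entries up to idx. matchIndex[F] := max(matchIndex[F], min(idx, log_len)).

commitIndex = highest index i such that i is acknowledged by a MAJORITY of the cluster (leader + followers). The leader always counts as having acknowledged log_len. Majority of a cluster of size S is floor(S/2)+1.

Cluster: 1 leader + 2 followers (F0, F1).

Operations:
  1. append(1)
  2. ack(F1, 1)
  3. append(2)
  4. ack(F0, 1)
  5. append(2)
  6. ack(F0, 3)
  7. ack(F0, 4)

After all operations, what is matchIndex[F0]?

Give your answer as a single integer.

Op 1: append 1 -> log_len=1
Op 2: F1 acks idx 1 -> match: F0=0 F1=1; commitIndex=1
Op 3: append 2 -> log_len=3
Op 4: F0 acks idx 1 -> match: F0=1 F1=1; commitIndex=1
Op 5: append 2 -> log_len=5
Op 6: F0 acks idx 3 -> match: F0=3 F1=1; commitIndex=3
Op 7: F0 acks idx 4 -> match: F0=4 F1=1; commitIndex=4

Answer: 4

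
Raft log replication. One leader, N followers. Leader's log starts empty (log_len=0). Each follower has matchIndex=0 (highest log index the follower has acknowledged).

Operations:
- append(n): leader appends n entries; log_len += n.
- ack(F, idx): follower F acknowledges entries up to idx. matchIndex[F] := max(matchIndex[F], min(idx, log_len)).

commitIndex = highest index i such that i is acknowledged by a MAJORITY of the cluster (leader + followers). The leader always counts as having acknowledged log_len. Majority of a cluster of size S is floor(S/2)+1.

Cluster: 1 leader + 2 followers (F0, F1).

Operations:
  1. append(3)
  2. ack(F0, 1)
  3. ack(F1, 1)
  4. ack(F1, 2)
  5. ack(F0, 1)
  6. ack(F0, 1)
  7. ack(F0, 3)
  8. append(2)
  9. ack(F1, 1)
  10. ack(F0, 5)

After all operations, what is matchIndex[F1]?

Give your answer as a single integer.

Answer: 2

Derivation:
Op 1: append 3 -> log_len=3
Op 2: F0 acks idx 1 -> match: F0=1 F1=0; commitIndex=1
Op 3: F1 acks idx 1 -> match: F0=1 F1=1; commitIndex=1
Op 4: F1 acks idx 2 -> match: F0=1 F1=2; commitIndex=2
Op 5: F0 acks idx 1 -> match: F0=1 F1=2; commitIndex=2
Op 6: F0 acks idx 1 -> match: F0=1 F1=2; commitIndex=2
Op 7: F0 acks idx 3 -> match: F0=3 F1=2; commitIndex=3
Op 8: append 2 -> log_len=5
Op 9: F1 acks idx 1 -> match: F0=3 F1=2; commitIndex=3
Op 10: F0 acks idx 5 -> match: F0=5 F1=2; commitIndex=5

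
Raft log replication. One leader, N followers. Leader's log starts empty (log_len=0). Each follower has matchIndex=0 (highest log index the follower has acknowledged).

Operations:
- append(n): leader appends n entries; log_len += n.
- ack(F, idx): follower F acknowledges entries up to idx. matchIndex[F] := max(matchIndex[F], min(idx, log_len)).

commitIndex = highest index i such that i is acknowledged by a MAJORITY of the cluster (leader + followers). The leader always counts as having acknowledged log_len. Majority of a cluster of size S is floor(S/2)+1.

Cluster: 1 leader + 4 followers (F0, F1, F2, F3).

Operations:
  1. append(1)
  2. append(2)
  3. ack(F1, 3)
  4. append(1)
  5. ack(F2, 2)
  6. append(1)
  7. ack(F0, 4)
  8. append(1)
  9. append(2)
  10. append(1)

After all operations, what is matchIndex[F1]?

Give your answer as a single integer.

Answer: 3

Derivation:
Op 1: append 1 -> log_len=1
Op 2: append 2 -> log_len=3
Op 3: F1 acks idx 3 -> match: F0=0 F1=3 F2=0 F3=0; commitIndex=0
Op 4: append 1 -> log_len=4
Op 5: F2 acks idx 2 -> match: F0=0 F1=3 F2=2 F3=0; commitIndex=2
Op 6: append 1 -> log_len=5
Op 7: F0 acks idx 4 -> match: F0=4 F1=3 F2=2 F3=0; commitIndex=3
Op 8: append 1 -> log_len=6
Op 9: append 2 -> log_len=8
Op 10: append 1 -> log_len=9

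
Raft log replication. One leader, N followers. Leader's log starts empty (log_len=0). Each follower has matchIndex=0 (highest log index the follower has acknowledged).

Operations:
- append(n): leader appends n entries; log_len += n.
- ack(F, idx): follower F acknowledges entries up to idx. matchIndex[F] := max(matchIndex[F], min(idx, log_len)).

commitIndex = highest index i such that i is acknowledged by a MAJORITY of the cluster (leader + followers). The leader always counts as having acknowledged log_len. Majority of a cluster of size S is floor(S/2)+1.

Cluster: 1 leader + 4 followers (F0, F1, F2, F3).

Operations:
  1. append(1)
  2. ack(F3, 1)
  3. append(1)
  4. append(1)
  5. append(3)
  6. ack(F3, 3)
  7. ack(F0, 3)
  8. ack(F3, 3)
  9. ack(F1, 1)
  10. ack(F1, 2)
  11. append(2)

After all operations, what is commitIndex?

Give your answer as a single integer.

Op 1: append 1 -> log_len=1
Op 2: F3 acks idx 1 -> match: F0=0 F1=0 F2=0 F3=1; commitIndex=0
Op 3: append 1 -> log_len=2
Op 4: append 1 -> log_len=3
Op 5: append 3 -> log_len=6
Op 6: F3 acks idx 3 -> match: F0=0 F1=0 F2=0 F3=3; commitIndex=0
Op 7: F0 acks idx 3 -> match: F0=3 F1=0 F2=0 F3=3; commitIndex=3
Op 8: F3 acks idx 3 -> match: F0=3 F1=0 F2=0 F3=3; commitIndex=3
Op 9: F1 acks idx 1 -> match: F0=3 F1=1 F2=0 F3=3; commitIndex=3
Op 10: F1 acks idx 2 -> match: F0=3 F1=2 F2=0 F3=3; commitIndex=3
Op 11: append 2 -> log_len=8

Answer: 3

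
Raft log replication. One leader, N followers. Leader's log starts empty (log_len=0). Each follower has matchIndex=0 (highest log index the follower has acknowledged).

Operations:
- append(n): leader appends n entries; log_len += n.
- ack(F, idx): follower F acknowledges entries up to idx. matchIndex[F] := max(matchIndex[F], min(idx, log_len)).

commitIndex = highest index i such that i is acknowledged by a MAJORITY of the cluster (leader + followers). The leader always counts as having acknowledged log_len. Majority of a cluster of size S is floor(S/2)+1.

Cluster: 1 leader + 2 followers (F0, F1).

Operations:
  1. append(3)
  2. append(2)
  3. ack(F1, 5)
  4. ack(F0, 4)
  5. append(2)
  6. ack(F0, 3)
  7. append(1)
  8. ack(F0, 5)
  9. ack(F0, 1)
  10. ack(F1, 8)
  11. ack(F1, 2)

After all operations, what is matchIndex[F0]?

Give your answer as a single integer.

Op 1: append 3 -> log_len=3
Op 2: append 2 -> log_len=5
Op 3: F1 acks idx 5 -> match: F0=0 F1=5; commitIndex=5
Op 4: F0 acks idx 4 -> match: F0=4 F1=5; commitIndex=5
Op 5: append 2 -> log_len=7
Op 6: F0 acks idx 3 -> match: F0=4 F1=5; commitIndex=5
Op 7: append 1 -> log_len=8
Op 8: F0 acks idx 5 -> match: F0=5 F1=5; commitIndex=5
Op 9: F0 acks idx 1 -> match: F0=5 F1=5; commitIndex=5
Op 10: F1 acks idx 8 -> match: F0=5 F1=8; commitIndex=8
Op 11: F1 acks idx 2 -> match: F0=5 F1=8; commitIndex=8

Answer: 5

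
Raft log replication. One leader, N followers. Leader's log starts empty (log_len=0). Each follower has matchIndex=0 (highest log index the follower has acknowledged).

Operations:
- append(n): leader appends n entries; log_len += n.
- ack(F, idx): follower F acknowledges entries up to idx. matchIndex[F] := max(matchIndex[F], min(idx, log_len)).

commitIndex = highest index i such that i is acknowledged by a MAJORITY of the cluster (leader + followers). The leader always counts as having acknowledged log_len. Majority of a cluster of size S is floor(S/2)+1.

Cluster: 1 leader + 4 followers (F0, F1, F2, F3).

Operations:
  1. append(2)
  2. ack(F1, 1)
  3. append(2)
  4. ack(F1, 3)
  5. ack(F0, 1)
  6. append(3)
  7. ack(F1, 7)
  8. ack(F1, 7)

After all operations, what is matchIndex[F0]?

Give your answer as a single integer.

Answer: 1

Derivation:
Op 1: append 2 -> log_len=2
Op 2: F1 acks idx 1 -> match: F0=0 F1=1 F2=0 F3=0; commitIndex=0
Op 3: append 2 -> log_len=4
Op 4: F1 acks idx 3 -> match: F0=0 F1=3 F2=0 F3=0; commitIndex=0
Op 5: F0 acks idx 1 -> match: F0=1 F1=3 F2=0 F3=0; commitIndex=1
Op 6: append 3 -> log_len=7
Op 7: F1 acks idx 7 -> match: F0=1 F1=7 F2=0 F3=0; commitIndex=1
Op 8: F1 acks idx 7 -> match: F0=1 F1=7 F2=0 F3=0; commitIndex=1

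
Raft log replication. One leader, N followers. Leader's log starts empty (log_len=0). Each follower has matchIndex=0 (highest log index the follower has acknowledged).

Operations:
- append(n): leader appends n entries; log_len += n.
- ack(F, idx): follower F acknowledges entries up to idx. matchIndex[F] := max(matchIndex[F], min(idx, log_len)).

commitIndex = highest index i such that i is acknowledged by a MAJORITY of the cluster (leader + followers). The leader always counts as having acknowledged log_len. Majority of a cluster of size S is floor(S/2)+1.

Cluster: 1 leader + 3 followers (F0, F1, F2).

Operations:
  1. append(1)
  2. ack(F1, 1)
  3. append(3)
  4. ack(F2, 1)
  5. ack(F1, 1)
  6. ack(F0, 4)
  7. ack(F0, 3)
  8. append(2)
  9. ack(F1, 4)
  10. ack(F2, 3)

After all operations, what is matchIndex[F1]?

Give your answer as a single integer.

Answer: 4

Derivation:
Op 1: append 1 -> log_len=1
Op 2: F1 acks idx 1 -> match: F0=0 F1=1 F2=0; commitIndex=0
Op 3: append 3 -> log_len=4
Op 4: F2 acks idx 1 -> match: F0=0 F1=1 F2=1; commitIndex=1
Op 5: F1 acks idx 1 -> match: F0=0 F1=1 F2=1; commitIndex=1
Op 6: F0 acks idx 4 -> match: F0=4 F1=1 F2=1; commitIndex=1
Op 7: F0 acks idx 3 -> match: F0=4 F1=1 F2=1; commitIndex=1
Op 8: append 2 -> log_len=6
Op 9: F1 acks idx 4 -> match: F0=4 F1=4 F2=1; commitIndex=4
Op 10: F2 acks idx 3 -> match: F0=4 F1=4 F2=3; commitIndex=4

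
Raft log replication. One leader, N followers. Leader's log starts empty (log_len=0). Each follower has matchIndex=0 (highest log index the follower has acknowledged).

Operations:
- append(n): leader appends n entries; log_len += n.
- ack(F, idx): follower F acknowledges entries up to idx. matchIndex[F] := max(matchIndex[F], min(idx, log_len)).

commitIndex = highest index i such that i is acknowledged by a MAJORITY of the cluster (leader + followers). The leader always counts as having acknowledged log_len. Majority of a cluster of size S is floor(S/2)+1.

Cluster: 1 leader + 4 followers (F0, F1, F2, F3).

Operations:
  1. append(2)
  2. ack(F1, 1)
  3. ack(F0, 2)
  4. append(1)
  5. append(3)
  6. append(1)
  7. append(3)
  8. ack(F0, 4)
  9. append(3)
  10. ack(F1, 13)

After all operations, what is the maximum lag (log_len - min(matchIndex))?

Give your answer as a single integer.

Op 1: append 2 -> log_len=2
Op 2: F1 acks idx 1 -> match: F0=0 F1=1 F2=0 F3=0; commitIndex=0
Op 3: F0 acks idx 2 -> match: F0=2 F1=1 F2=0 F3=0; commitIndex=1
Op 4: append 1 -> log_len=3
Op 5: append 3 -> log_len=6
Op 6: append 1 -> log_len=7
Op 7: append 3 -> log_len=10
Op 8: F0 acks idx 4 -> match: F0=4 F1=1 F2=0 F3=0; commitIndex=1
Op 9: append 3 -> log_len=13
Op 10: F1 acks idx 13 -> match: F0=4 F1=13 F2=0 F3=0; commitIndex=4

Answer: 13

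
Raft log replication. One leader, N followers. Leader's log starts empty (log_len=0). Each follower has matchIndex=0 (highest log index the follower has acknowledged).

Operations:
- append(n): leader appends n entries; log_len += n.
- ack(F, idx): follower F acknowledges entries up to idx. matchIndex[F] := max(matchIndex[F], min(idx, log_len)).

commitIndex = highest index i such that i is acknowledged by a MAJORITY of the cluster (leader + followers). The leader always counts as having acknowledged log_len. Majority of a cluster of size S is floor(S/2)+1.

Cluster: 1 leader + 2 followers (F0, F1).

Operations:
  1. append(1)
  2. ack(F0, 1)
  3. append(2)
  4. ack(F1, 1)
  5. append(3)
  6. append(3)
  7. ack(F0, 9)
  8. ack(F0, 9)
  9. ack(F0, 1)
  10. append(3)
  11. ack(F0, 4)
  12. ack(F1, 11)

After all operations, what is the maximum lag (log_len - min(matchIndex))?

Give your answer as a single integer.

Answer: 3

Derivation:
Op 1: append 1 -> log_len=1
Op 2: F0 acks idx 1 -> match: F0=1 F1=0; commitIndex=1
Op 3: append 2 -> log_len=3
Op 4: F1 acks idx 1 -> match: F0=1 F1=1; commitIndex=1
Op 5: append 3 -> log_len=6
Op 6: append 3 -> log_len=9
Op 7: F0 acks idx 9 -> match: F0=9 F1=1; commitIndex=9
Op 8: F0 acks idx 9 -> match: F0=9 F1=1; commitIndex=9
Op 9: F0 acks idx 1 -> match: F0=9 F1=1; commitIndex=9
Op 10: append 3 -> log_len=12
Op 11: F0 acks idx 4 -> match: F0=9 F1=1; commitIndex=9
Op 12: F1 acks idx 11 -> match: F0=9 F1=11; commitIndex=11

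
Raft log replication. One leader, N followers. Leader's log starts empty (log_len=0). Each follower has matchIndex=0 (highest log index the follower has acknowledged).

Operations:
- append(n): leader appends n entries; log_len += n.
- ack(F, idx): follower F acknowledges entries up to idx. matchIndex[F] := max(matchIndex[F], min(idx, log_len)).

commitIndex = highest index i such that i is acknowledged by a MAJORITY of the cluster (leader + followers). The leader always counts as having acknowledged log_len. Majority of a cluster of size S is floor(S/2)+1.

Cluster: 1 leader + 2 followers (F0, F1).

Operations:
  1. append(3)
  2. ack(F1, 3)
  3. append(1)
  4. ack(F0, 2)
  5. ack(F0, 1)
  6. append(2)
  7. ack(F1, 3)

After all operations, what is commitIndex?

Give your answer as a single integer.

Op 1: append 3 -> log_len=3
Op 2: F1 acks idx 3 -> match: F0=0 F1=3; commitIndex=3
Op 3: append 1 -> log_len=4
Op 4: F0 acks idx 2 -> match: F0=2 F1=3; commitIndex=3
Op 5: F0 acks idx 1 -> match: F0=2 F1=3; commitIndex=3
Op 6: append 2 -> log_len=6
Op 7: F1 acks idx 3 -> match: F0=2 F1=3; commitIndex=3

Answer: 3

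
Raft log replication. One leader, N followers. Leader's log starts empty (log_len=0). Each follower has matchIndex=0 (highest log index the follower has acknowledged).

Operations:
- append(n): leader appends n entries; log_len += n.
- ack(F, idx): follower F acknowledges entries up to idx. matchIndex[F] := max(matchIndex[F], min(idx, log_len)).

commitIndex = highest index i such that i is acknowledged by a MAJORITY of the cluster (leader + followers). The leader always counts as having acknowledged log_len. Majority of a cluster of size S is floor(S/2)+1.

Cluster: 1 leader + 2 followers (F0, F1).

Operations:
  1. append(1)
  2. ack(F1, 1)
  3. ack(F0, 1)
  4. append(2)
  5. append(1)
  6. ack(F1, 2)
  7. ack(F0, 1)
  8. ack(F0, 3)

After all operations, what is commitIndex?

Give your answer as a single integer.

Answer: 3

Derivation:
Op 1: append 1 -> log_len=1
Op 2: F1 acks idx 1 -> match: F0=0 F1=1; commitIndex=1
Op 3: F0 acks idx 1 -> match: F0=1 F1=1; commitIndex=1
Op 4: append 2 -> log_len=3
Op 5: append 1 -> log_len=4
Op 6: F1 acks idx 2 -> match: F0=1 F1=2; commitIndex=2
Op 7: F0 acks idx 1 -> match: F0=1 F1=2; commitIndex=2
Op 8: F0 acks idx 3 -> match: F0=3 F1=2; commitIndex=3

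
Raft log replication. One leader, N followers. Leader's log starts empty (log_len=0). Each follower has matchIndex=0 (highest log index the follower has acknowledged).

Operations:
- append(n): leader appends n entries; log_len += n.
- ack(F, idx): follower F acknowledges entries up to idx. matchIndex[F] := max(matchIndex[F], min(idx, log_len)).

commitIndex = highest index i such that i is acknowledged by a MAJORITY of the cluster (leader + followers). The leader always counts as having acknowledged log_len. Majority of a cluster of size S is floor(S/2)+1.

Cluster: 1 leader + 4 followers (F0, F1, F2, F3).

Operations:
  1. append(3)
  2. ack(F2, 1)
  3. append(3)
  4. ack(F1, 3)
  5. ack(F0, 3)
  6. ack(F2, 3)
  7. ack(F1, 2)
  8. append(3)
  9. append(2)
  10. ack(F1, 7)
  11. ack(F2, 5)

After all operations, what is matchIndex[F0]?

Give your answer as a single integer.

Op 1: append 3 -> log_len=3
Op 2: F2 acks idx 1 -> match: F0=0 F1=0 F2=1 F3=0; commitIndex=0
Op 3: append 3 -> log_len=6
Op 4: F1 acks idx 3 -> match: F0=0 F1=3 F2=1 F3=0; commitIndex=1
Op 5: F0 acks idx 3 -> match: F0=3 F1=3 F2=1 F3=0; commitIndex=3
Op 6: F2 acks idx 3 -> match: F0=3 F1=3 F2=3 F3=0; commitIndex=3
Op 7: F1 acks idx 2 -> match: F0=3 F1=3 F2=3 F3=0; commitIndex=3
Op 8: append 3 -> log_len=9
Op 9: append 2 -> log_len=11
Op 10: F1 acks idx 7 -> match: F0=3 F1=7 F2=3 F3=0; commitIndex=3
Op 11: F2 acks idx 5 -> match: F0=3 F1=7 F2=5 F3=0; commitIndex=5

Answer: 3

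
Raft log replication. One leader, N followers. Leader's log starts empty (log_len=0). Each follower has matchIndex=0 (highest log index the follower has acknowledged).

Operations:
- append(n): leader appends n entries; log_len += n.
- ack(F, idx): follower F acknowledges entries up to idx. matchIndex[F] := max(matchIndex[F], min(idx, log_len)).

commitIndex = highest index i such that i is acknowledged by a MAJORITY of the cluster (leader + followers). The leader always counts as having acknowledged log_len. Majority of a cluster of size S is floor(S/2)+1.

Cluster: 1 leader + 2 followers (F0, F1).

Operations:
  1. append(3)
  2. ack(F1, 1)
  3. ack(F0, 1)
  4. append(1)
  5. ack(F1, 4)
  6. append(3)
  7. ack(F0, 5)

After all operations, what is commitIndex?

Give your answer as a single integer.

Answer: 5

Derivation:
Op 1: append 3 -> log_len=3
Op 2: F1 acks idx 1 -> match: F0=0 F1=1; commitIndex=1
Op 3: F0 acks idx 1 -> match: F0=1 F1=1; commitIndex=1
Op 4: append 1 -> log_len=4
Op 5: F1 acks idx 4 -> match: F0=1 F1=4; commitIndex=4
Op 6: append 3 -> log_len=7
Op 7: F0 acks idx 5 -> match: F0=5 F1=4; commitIndex=5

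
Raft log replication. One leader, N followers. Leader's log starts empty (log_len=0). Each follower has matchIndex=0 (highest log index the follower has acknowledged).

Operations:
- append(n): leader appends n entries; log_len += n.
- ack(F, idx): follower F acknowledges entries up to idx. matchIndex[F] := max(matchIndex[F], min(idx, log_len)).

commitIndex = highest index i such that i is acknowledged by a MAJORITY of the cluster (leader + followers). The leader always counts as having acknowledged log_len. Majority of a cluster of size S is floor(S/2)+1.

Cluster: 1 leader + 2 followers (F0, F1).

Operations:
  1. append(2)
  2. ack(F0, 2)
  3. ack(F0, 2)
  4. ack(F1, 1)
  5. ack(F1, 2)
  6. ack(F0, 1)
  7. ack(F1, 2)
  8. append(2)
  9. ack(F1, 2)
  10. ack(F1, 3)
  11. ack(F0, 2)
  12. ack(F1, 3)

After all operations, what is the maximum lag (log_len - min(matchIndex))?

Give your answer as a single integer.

Answer: 2

Derivation:
Op 1: append 2 -> log_len=2
Op 2: F0 acks idx 2 -> match: F0=2 F1=0; commitIndex=2
Op 3: F0 acks idx 2 -> match: F0=2 F1=0; commitIndex=2
Op 4: F1 acks idx 1 -> match: F0=2 F1=1; commitIndex=2
Op 5: F1 acks idx 2 -> match: F0=2 F1=2; commitIndex=2
Op 6: F0 acks idx 1 -> match: F0=2 F1=2; commitIndex=2
Op 7: F1 acks idx 2 -> match: F0=2 F1=2; commitIndex=2
Op 8: append 2 -> log_len=4
Op 9: F1 acks idx 2 -> match: F0=2 F1=2; commitIndex=2
Op 10: F1 acks idx 3 -> match: F0=2 F1=3; commitIndex=3
Op 11: F0 acks idx 2 -> match: F0=2 F1=3; commitIndex=3
Op 12: F1 acks idx 3 -> match: F0=2 F1=3; commitIndex=3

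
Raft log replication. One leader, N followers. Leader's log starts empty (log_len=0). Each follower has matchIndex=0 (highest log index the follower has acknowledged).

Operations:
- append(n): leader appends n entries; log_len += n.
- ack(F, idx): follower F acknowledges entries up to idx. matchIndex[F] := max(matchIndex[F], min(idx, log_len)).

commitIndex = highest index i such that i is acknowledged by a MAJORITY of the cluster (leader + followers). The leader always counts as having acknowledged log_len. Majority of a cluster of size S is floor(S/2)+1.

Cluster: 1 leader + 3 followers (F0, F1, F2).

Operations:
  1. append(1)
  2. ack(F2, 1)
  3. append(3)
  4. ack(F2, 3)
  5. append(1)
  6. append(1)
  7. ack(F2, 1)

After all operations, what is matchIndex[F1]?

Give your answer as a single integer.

Op 1: append 1 -> log_len=1
Op 2: F2 acks idx 1 -> match: F0=0 F1=0 F2=1; commitIndex=0
Op 3: append 3 -> log_len=4
Op 4: F2 acks idx 3 -> match: F0=0 F1=0 F2=3; commitIndex=0
Op 5: append 1 -> log_len=5
Op 6: append 1 -> log_len=6
Op 7: F2 acks idx 1 -> match: F0=0 F1=0 F2=3; commitIndex=0

Answer: 0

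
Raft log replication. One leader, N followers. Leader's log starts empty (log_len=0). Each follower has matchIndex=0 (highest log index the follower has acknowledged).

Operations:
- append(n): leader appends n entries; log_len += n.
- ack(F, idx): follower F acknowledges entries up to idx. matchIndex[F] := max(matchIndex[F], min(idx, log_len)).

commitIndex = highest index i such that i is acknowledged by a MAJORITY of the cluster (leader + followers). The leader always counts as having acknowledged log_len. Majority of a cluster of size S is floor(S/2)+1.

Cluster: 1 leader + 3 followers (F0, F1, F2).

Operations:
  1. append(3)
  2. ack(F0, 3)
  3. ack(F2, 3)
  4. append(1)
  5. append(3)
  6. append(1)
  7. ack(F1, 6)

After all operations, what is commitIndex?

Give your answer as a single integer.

Answer: 3

Derivation:
Op 1: append 3 -> log_len=3
Op 2: F0 acks idx 3 -> match: F0=3 F1=0 F2=0; commitIndex=0
Op 3: F2 acks idx 3 -> match: F0=3 F1=0 F2=3; commitIndex=3
Op 4: append 1 -> log_len=4
Op 5: append 3 -> log_len=7
Op 6: append 1 -> log_len=8
Op 7: F1 acks idx 6 -> match: F0=3 F1=6 F2=3; commitIndex=3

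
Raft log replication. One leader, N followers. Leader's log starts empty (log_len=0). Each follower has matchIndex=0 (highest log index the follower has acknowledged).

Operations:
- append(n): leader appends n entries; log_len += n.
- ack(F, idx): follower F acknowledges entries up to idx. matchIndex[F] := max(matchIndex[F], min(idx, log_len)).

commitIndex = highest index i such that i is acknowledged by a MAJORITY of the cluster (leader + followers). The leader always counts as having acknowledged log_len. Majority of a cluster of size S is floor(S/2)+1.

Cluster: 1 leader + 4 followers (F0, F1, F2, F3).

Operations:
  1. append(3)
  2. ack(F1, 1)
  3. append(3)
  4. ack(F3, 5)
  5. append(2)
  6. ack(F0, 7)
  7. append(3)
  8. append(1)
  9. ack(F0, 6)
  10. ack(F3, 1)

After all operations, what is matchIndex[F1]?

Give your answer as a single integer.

Answer: 1

Derivation:
Op 1: append 3 -> log_len=3
Op 2: F1 acks idx 1 -> match: F0=0 F1=1 F2=0 F3=0; commitIndex=0
Op 3: append 3 -> log_len=6
Op 4: F3 acks idx 5 -> match: F0=0 F1=1 F2=0 F3=5; commitIndex=1
Op 5: append 2 -> log_len=8
Op 6: F0 acks idx 7 -> match: F0=7 F1=1 F2=0 F3=5; commitIndex=5
Op 7: append 3 -> log_len=11
Op 8: append 1 -> log_len=12
Op 9: F0 acks idx 6 -> match: F0=7 F1=1 F2=0 F3=5; commitIndex=5
Op 10: F3 acks idx 1 -> match: F0=7 F1=1 F2=0 F3=5; commitIndex=5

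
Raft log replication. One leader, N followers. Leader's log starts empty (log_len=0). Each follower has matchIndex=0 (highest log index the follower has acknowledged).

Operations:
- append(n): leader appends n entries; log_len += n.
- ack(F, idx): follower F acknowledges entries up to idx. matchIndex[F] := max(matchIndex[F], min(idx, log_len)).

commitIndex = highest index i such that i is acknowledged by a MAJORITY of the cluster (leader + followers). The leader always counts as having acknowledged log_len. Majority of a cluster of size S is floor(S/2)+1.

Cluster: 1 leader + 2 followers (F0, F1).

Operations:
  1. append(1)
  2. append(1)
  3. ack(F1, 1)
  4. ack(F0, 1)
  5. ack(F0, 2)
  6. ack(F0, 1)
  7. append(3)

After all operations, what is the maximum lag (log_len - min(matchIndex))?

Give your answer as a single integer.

Answer: 4

Derivation:
Op 1: append 1 -> log_len=1
Op 2: append 1 -> log_len=2
Op 3: F1 acks idx 1 -> match: F0=0 F1=1; commitIndex=1
Op 4: F0 acks idx 1 -> match: F0=1 F1=1; commitIndex=1
Op 5: F0 acks idx 2 -> match: F0=2 F1=1; commitIndex=2
Op 6: F0 acks idx 1 -> match: F0=2 F1=1; commitIndex=2
Op 7: append 3 -> log_len=5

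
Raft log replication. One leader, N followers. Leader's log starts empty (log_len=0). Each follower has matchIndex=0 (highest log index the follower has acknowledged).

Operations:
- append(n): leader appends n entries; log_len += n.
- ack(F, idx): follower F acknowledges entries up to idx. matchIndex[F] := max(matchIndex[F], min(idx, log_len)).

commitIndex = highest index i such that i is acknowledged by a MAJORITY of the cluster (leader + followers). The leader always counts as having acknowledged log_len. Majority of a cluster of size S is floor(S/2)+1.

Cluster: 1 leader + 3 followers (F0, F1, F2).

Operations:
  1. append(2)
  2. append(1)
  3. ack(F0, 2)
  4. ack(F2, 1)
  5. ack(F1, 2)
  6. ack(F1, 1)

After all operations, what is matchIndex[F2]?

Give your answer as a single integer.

Answer: 1

Derivation:
Op 1: append 2 -> log_len=2
Op 2: append 1 -> log_len=3
Op 3: F0 acks idx 2 -> match: F0=2 F1=0 F2=0; commitIndex=0
Op 4: F2 acks idx 1 -> match: F0=2 F1=0 F2=1; commitIndex=1
Op 5: F1 acks idx 2 -> match: F0=2 F1=2 F2=1; commitIndex=2
Op 6: F1 acks idx 1 -> match: F0=2 F1=2 F2=1; commitIndex=2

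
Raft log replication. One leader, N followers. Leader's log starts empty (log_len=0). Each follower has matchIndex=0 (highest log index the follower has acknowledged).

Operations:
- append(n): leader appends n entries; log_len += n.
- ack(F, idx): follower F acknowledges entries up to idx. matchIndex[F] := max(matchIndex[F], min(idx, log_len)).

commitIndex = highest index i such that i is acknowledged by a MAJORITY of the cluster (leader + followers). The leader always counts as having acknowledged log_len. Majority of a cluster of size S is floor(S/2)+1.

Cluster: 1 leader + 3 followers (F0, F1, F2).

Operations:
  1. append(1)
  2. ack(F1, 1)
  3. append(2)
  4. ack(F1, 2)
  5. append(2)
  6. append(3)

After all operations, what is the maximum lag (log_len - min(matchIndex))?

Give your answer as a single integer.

Op 1: append 1 -> log_len=1
Op 2: F1 acks idx 1 -> match: F0=0 F1=1 F2=0; commitIndex=0
Op 3: append 2 -> log_len=3
Op 4: F1 acks idx 2 -> match: F0=0 F1=2 F2=0; commitIndex=0
Op 5: append 2 -> log_len=5
Op 6: append 3 -> log_len=8

Answer: 8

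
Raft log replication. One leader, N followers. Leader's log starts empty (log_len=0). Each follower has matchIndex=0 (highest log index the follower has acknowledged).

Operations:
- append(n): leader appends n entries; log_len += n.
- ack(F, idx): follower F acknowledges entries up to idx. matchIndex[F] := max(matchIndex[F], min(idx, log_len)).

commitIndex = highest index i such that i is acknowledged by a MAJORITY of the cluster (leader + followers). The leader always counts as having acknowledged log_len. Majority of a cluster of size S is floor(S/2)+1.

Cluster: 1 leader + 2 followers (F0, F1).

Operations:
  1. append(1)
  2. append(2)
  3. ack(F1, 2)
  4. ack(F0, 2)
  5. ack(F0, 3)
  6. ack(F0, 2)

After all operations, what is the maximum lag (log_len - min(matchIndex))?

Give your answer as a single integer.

Op 1: append 1 -> log_len=1
Op 2: append 2 -> log_len=3
Op 3: F1 acks idx 2 -> match: F0=0 F1=2; commitIndex=2
Op 4: F0 acks idx 2 -> match: F0=2 F1=2; commitIndex=2
Op 5: F0 acks idx 3 -> match: F0=3 F1=2; commitIndex=3
Op 6: F0 acks idx 2 -> match: F0=3 F1=2; commitIndex=3

Answer: 1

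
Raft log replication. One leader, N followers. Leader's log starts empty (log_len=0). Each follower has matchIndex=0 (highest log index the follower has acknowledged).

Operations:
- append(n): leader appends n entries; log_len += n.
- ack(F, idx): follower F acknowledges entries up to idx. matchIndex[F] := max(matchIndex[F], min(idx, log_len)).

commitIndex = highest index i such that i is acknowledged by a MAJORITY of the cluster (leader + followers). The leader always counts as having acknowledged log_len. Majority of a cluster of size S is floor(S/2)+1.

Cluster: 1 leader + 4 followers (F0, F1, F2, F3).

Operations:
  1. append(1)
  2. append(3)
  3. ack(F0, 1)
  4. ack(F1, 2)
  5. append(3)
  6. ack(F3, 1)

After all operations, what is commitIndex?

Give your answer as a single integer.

Op 1: append 1 -> log_len=1
Op 2: append 3 -> log_len=4
Op 3: F0 acks idx 1 -> match: F0=1 F1=0 F2=0 F3=0; commitIndex=0
Op 4: F1 acks idx 2 -> match: F0=1 F1=2 F2=0 F3=0; commitIndex=1
Op 5: append 3 -> log_len=7
Op 6: F3 acks idx 1 -> match: F0=1 F1=2 F2=0 F3=1; commitIndex=1

Answer: 1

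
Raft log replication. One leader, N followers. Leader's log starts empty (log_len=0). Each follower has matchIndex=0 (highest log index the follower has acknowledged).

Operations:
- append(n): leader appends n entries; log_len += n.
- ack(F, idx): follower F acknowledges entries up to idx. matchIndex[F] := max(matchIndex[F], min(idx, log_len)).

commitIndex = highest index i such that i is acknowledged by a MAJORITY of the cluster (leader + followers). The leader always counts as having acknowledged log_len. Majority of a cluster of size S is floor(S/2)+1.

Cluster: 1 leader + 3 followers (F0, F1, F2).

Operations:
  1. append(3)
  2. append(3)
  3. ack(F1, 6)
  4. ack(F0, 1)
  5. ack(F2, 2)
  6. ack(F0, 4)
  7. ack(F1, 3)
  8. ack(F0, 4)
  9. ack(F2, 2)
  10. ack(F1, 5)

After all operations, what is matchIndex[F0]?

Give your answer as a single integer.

Op 1: append 3 -> log_len=3
Op 2: append 3 -> log_len=6
Op 3: F1 acks idx 6 -> match: F0=0 F1=6 F2=0; commitIndex=0
Op 4: F0 acks idx 1 -> match: F0=1 F1=6 F2=0; commitIndex=1
Op 5: F2 acks idx 2 -> match: F0=1 F1=6 F2=2; commitIndex=2
Op 6: F0 acks idx 4 -> match: F0=4 F1=6 F2=2; commitIndex=4
Op 7: F1 acks idx 3 -> match: F0=4 F1=6 F2=2; commitIndex=4
Op 8: F0 acks idx 4 -> match: F0=4 F1=6 F2=2; commitIndex=4
Op 9: F2 acks idx 2 -> match: F0=4 F1=6 F2=2; commitIndex=4
Op 10: F1 acks idx 5 -> match: F0=4 F1=6 F2=2; commitIndex=4

Answer: 4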